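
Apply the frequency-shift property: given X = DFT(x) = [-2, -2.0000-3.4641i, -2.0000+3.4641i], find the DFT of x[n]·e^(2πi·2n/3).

Modulation property: DFT(ω_3^(-2n)·x[n]) = X[(k-2) mod 3], so circularly shift X by 2 positions.

X[k-2] = [-2.0000-3.4641i, -2.0000+3.4641i, -2]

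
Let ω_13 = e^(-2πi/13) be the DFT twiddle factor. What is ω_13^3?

ω_13^3 = e^(-2πi·3/13)
= cos(-2π·3/13) + i·sin(-2π·3/13)
= cos(-6π/13) + i·sin(-6π/13)

ω_13^3 = cos(-6π/13) + i·sin(-6π/13) = 0.1205-0.9927i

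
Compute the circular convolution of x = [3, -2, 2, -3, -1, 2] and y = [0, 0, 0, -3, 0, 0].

(x ⊛ y)[n] = Σ(m=0 to 5) x[m] · y[(n-m) mod 6]

Computing each output sample:
(x ⊛ y)[0] = 9
(x ⊛ y)[1] = 3
(x ⊛ y)[2] = -6
(x ⊛ y)[3] = -9
(x ⊛ y)[4] = 6
(x ⊛ y)[5] = -6

x ⊛ y = [9, 3, -6, -9, 6, -6]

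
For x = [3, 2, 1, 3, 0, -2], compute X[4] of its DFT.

X[4] = Σ(n=0 to 5) x[n] · ω_6^(4n) where ω_6 = e^(-2πi/6)
= (3)·ω_6^0 + (2)·ω_6^4 + (1)·ω_6^8 + (3)·ω_6^12 + (0)·ω_6^16 + (-2)·ω_6^20

X[4] = 5.5000+2.5981i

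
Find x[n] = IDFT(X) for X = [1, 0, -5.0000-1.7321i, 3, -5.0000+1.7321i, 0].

x[n] = (1/6) Σ(k=0 to 5) X[k] · e^(2πikn/6)

Computing each x[n]:
x[0] = -1
x[1] = 1
x[2] = 1
x[3] = -2
x[4] = 2
x[5] = 0

x = [-1, 1, 1, -2, 2, 0]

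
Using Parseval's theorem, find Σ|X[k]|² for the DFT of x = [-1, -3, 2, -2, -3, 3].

Parseval: Σ|x[n]|² = (1/N)Σ|X[k]|², so Σ|X[k]|² = N·Σ|x[n]|² = 6·36.0000

Σ|X[k]|² = N·Σ|x[n]|² = 6·36.0000 = 216.0000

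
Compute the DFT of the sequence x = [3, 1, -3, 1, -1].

X[k] = Σ(n=0 to 4) x[n] · ω_5^(nk)
where ω_5 = e^(-2πi/5)

Computing each X[k]:
X[0] = 1
X[1] = 4.6180+0.4490i
X[2] = 2.3820-4.9798i
X[3] = 2.3820+4.9798i
X[4] = 4.6180-0.4490i

X = [1, 4.6180+0.4490i, 2.3820-4.9798i, 2.3820+4.9798i, 4.6180-0.4490i]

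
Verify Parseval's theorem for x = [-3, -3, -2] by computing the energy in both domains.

Time domain:
Σ|x[n]|² = |-3|² + |-3|² + |-2|² = 22.0000

Frequency domain:
(1/3)Σ|X[k]|² = (1/3)(|-8|² + |-0.5000+0.8660i|² + |-0.5000-0.8660i|²) = (1/3)·66.0000 = 22.0000

Both sides agree, confirming Parseval's theorem.

Σ|x[n]|² = (1/N)Σ|X[k]|² = 22.0000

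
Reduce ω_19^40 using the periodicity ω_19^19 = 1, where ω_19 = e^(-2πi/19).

Since ω_19^19 = 1, powers reduce modulo 19.
40 mod 19 = 2
So ω_19^40 = ω_19^2 = e^(-2πi·2/19)

ω_19^40 = ω_19^2 = 0.7891-0.6142i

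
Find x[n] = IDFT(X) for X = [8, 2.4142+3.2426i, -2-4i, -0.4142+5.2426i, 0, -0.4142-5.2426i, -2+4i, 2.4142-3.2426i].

x[n] = (1/8) Σ(k=0 to 7) X[k] · e^(2πikn/8)

Computing each x[n]:
x[0] = 1
x[1] = 1
x[2] = 2
x[3] = -2
x[4] = 0
x[5] = 3
x[6] = 1
x[7] = 2

x = [1, 1, 2, -2, 0, 3, 1, 2]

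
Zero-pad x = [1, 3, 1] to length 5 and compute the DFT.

Original 3-point DFT: [5, -1.0000-1.7321i, -1.0000+1.7321i]
Zero-padded 5-point DFT provides frequency interpolation.

DFT_5([x, 0, ...]) = [5, 1.1180-3.4410i, -1.1180-0.8123i, -1.1180+0.8123i, 1.1180+3.4410i]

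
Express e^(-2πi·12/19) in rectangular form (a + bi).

ω_19^12 = e^(-2πi·12/19)
= cos(-2π·12/19) + i·sin(-2π·12/19)
= cos(-24π/19) + i·sin(-24π/19)

ω_19^12 = cos(-24π/19) + i·sin(-24π/19) = -0.6773+0.7357i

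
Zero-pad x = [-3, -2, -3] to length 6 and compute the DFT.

Original 3-point DFT: [-8, -0.5000-0.8660i, -0.5000+0.8660i]
Zero-padded 6-point DFT provides frequency interpolation.

DFT_6([x, 0, ...]) = [-8, -2.5000+4.3301i, -0.5000-0.8660i, -4, -0.5000+0.8660i, -2.5000-4.3301i]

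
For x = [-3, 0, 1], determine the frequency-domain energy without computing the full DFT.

Parseval: Σ|x[n]|² = (1/N)Σ|X[k]|², so Σ|X[k]|² = N·Σ|x[n]|² = 3·10.0000

Σ|X[k]|² = N·Σ|x[n]|² = 3·10.0000 = 30.0000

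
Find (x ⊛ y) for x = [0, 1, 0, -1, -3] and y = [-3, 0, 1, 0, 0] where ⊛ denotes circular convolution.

(x ⊛ y)[n] = Σ(m=0 to 4) x[m] · y[(n-m) mod 5]

Computing each output sample:
(x ⊛ y)[0] = -1
(x ⊛ y)[1] = -6
(x ⊛ y)[2] = 0
(x ⊛ y)[3] = 4
(x ⊛ y)[4] = 9

x ⊛ y = [-1, -6, 0, 4, 9]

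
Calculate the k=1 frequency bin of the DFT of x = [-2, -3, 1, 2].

X[1] = Σ(n=0 to 3) x[n] · ω_4^(1n) where ω_4 = e^(-2πi/4)
= (-2)·ω_4^0 + (-3)·ω_4^1 + (1)·ω_4^2 + (2)·ω_4^3

X[1] = -3+5i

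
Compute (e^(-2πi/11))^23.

Since ω_11^11 = 1, powers reduce modulo 11.
23 mod 11 = 1
So ω_11^23 = ω_11^1 = e^(-2πi·1/11)

ω_11^23 = ω_11^1 = 0.8413-0.5406i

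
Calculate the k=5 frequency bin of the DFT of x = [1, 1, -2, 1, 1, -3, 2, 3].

X[5] = Σ(n=0 to 7) x[n] · ω_8^(5n) where ω_8 = e^(-2πi/8)
= (1)·ω_8^0 + (1)·ω_8^5 + (-2)·ω_8^10 + (1)·ω_8^15 + (1)·ω_8^20 + (-3)·ω_8^25 + (2)·ω_8^30 + (3)·ω_8^35

X[5] = -4.2426+5.4142i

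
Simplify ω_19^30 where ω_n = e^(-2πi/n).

Since ω_19^19 = 1, powers reduce modulo 19.
30 mod 19 = 11
So ω_19^30 = ω_19^11 = e^(-2πi·11/19)

ω_19^30 = ω_19^11 = -0.8795+0.4759i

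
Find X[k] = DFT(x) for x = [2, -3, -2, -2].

X[k] = Σ(n=0 to 3) x[n] · ω_4^(nk)
where ω_4 = e^(-2πi/4)

Computing each X[k]:
X[0] = -5
X[1] = 4+1i
X[2] = 5
X[3] = 4-1i

X = [-5, 4+1i, 5, 4-1i]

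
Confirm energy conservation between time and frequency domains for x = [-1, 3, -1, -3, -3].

Time domain:
Σ|x[n]|² = |-1|² + |3|² + |-1|² + |-3|² + |-3|² = 29.0000

Frequency domain:
(1/5)Σ|X[k]|² = (1/5)(|-5|² + |2.2361-6.8819i|² + |-2.2361-1.6246i|² + |-2.2361+1.6246i|² + |2.2361+6.8819i|²) = (1/5)·145.0000 = 29.0000

Both sides agree, confirming Parseval's theorem.

Σ|x[n]|² = (1/N)Σ|X[k]|² = 29.0000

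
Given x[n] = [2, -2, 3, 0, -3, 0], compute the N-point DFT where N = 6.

X[k] = Σ(n=0 to 5) x[n] · ω_6^(nk)
where ω_6 = e^(-2πi/6)

Computing each X[k]:
X[0] = 0
X[1] = 1.0000-3.4641i
X[2] = 3.0000+6.9282i
X[3] = 4
X[4] = 3.0000-6.9282i
X[5] = 1.0000+3.4641i

X = [0, 1.0000-3.4641i, 3.0000+6.9282i, 4, 3.0000-6.9282i, 1.0000+3.4641i]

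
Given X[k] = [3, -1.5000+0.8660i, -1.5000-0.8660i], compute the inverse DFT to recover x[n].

x[n] = (1/3) Σ(k=0 to 2) X[k] · e^(2πikn/3)

Computing each x[n]:
x[0] = 0
x[1] = 1
x[2] = 2

x = [0, 1, 2]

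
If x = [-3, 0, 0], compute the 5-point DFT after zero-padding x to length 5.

Original 3-point DFT: [-3, -3, -3]
Zero-padded 5-point DFT provides frequency interpolation.

DFT_5([x, 0, ...]) = [-3, -3, -3, -3, -3]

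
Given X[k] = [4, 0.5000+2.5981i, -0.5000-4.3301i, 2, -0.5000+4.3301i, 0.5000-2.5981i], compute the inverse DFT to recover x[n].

x[n] = (1/6) Σ(k=0 to 5) X[k] · e^(2πikn/6)

Computing each x[n]:
x[0] = 1
x[1] = 1
x[2] = -1
x[3] = 0
x[4] = 3
x[5] = 0

x = [1, 1, -1, 0, 3, 0]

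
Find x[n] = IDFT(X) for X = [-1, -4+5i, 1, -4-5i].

x[n] = (1/4) Σ(k=0 to 3) X[k] · e^(2πikn/4)

Computing each x[n]:
x[0] = -2
x[1] = -3
x[2] = 2
x[3] = 2

x = [-2, -3, 2, 2]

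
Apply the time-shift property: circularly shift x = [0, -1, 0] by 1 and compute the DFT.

Time shift by 1: X_shifted[k] = ω_3^(1k) · X[k]
Shifted x = [0, 0, -1]

DFT(x[n-1]) = [-1, 0.5000-0.8660i, 0.5000+0.8660i]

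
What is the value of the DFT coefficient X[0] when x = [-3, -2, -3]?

X[0] = Σ(n=0 to 2) x[n] · ω_3^0 = Σ x[n]
= (-3) + (-2) + (-3)

X[0] = -8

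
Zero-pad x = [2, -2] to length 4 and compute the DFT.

Original 2-point DFT: [0, 4]
Zero-padded 4-point DFT provides frequency interpolation.

DFT_4([x, 0, ...]) = [0, 2+2i, 4, 2-2i]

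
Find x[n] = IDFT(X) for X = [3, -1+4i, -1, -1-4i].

x[n] = (1/4) Σ(k=0 to 3) X[k] · e^(2πikn/4)

Computing each x[n]:
x[0] = 0
x[1] = -1
x[2] = 1
x[3] = 3

x = [0, -1, 1, 3]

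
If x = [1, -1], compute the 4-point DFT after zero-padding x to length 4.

Original 2-point DFT: [0, 2]
Zero-padded 4-point DFT provides frequency interpolation.

DFT_4([x, 0, ...]) = [0, 1+1i, 2, 1-1i]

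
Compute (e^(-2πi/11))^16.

Since ω_11^11 = 1, powers reduce modulo 11.
16 mod 11 = 5
So ω_11^16 = ω_11^5 = e^(-2πi·5/11)

ω_11^16 = ω_11^5 = -0.9595-0.2817i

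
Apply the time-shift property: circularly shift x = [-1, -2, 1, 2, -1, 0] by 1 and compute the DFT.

Time shift by 1: X_shifted[k] = ω_6^(1k) · X[k]
Shifted x = [0, -1, -2, 1, 2, -1]

DFT(x[n-1]) = [-1, -2.0000+3.4641i, 2.0000-3.4641i, 1, 2.0000+3.4641i, -2.0000-3.4641i]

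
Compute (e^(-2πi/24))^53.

Since ω_24^24 = 1, powers reduce modulo 24.
53 mod 24 = 5
So ω_24^53 = ω_24^5 = e^(-2πi·5/24)

ω_24^53 = ω_24^5 = 0.2588-0.9659i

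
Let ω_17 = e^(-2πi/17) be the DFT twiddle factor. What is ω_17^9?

ω_17^9 = e^(-2πi·9/17)
= cos(-2π·9/17) + i·sin(-2π·9/17)
= cos(-18π/17) + i·sin(-18π/17)

ω_17^9 = cos(-18π/17) + i·sin(-18π/17) = -0.9830+0.1837i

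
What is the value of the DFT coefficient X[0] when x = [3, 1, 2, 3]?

X[0] = Σ(n=0 to 3) x[n] · ω_4^0 = Σ x[n]
= (3) + (1) + (2) + (3)

X[0] = 9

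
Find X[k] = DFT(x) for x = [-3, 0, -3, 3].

X[k] = Σ(n=0 to 3) x[n] · ω_4^(nk)
where ω_4 = e^(-2πi/4)

Computing each X[k]:
X[0] = -3
X[1] = 3i
X[2] = -9
X[3] = -3i

X = [-3, 3i, -9, -3i]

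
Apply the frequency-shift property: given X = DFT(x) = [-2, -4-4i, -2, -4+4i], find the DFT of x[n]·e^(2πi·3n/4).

Modulation property: DFT(ω_4^(-3n)·x[n]) = X[(k-3) mod 4], so circularly shift X by 3 positions.

X[k-3] = [-4-4i, -2, -4+4i, -2]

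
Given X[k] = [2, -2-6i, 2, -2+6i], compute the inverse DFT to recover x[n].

x[n] = (1/4) Σ(k=0 to 3) X[k] · e^(2πikn/4)

Computing each x[n]:
x[0] = 0
x[1] = 3
x[2] = 2
x[3] = -3

x = [0, 3, 2, -3]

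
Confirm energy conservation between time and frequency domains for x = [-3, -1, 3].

Time domain:
Σ|x[n]|² = |-3|² + |-1|² + |3|² = 19.0000

Frequency domain:
(1/3)Σ|X[k]|² = (1/3)(|-1|² + |-4.0000+3.4641i|² + |-4.0000-3.4641i|²) = (1/3)·57.0000 = 19.0000

Both sides agree, confirming Parseval's theorem.

Σ|x[n]|² = (1/N)Σ|X[k]|² = 19.0000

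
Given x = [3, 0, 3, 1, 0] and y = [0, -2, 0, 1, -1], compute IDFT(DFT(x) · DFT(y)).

(x ⊛ y)[n] = Σ(m=0 to 4) x[m] · y[(n-m) mod 5]

Computing each output sample:
(x ⊛ y)[0] = 3
(x ⊛ y)[1] = -8
(x ⊛ y)[2] = -1
(x ⊛ y)[3] = -3
(x ⊛ y)[4] = -5

x ⊛ y = [3, -8, -1, -3, -5]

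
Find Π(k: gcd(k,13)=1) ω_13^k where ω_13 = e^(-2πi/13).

The primitive 13th roots of unity are ω_13^k for k coprime to 13: k ∈ {1, 2, 3, 4, 5, 6, 7, 8, 9, 10, 11, 12}
Their product equals the constant term of the cyclotomic polynomial Φ_13(x) up to sign.
For n ≥ 3, the product of all primitive nth roots of unity is 1. (For n=1 it is 1; for n=2 it is -1.)

1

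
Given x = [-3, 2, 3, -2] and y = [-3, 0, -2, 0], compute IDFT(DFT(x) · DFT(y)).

(x ⊛ y)[n] = Σ(m=0 to 3) x[m] · y[(n-m) mod 4]

Computing each output sample:
(x ⊛ y)[0] = 3
(x ⊛ y)[1] = -2
(x ⊛ y)[2] = -3
(x ⊛ y)[3] = 2

x ⊛ y = [3, -2, -3, 2]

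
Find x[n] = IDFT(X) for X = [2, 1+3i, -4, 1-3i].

x[n] = (1/4) Σ(k=0 to 3) X[k] · e^(2πikn/4)

Computing each x[n]:
x[0] = 0
x[1] = 0
x[2] = -1
x[3] = 3

x = [0, 0, -1, 3]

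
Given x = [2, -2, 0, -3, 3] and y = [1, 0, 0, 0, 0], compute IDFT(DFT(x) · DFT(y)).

(x ⊛ y)[n] = Σ(m=0 to 4) x[m] · y[(n-m) mod 5]

Computing each output sample:
(x ⊛ y)[0] = 2
(x ⊛ y)[1] = -2
(x ⊛ y)[2] = 0
(x ⊛ y)[3] = -3
(x ⊛ y)[4] = 3

x ⊛ y = [2, -2, 0, -3, 3]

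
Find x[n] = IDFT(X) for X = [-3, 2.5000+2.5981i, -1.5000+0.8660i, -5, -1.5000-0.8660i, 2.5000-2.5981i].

x[n] = (1/6) Σ(k=0 to 5) X[k] · e^(2πikn/6)

Computing each x[n]:
x[0] = -1
x[1] = 0
x[2] = -2
x[3] = -1
x[4] = -1
x[5] = 2

x = [-1, 0, -2, -1, -1, 2]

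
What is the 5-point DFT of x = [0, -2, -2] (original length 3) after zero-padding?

Original 3-point DFT: [-4, 2, 2]
Zero-padded 5-point DFT provides frequency interpolation.

DFT_5([x, 0, ...]) = [-4, 1.0000+3.0777i, 1.0000-0.7265i, 1.0000+0.7265i, 1.0000-3.0777i]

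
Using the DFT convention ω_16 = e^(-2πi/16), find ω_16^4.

ω_16^4 = e^(-2πi·4/16)
= cos(-2π·4/16) + i·sin(-2π·4/16)
= cos(-8π/16) + i·sin(-8π/16)

ω_16^4 = cos(-8π/16) + i·sin(-8π/16) = -1i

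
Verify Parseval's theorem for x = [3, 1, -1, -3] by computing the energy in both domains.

Time domain:
Σ|x[n]|² = |3|² + |1|² + |-1|² + |-3|² = 20.0000

Frequency domain:
(1/4)Σ|X[k]|² = (1/4)(|0|² + |4-4i|² + |4|² + |4+4i|²) = (1/4)·80.0000 = 20.0000

Both sides agree, confirming Parseval's theorem.

Σ|x[n]|² = (1/N)Σ|X[k]|² = 20.0000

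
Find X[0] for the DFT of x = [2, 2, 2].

X[0] = Σ(n=0 to 2) x[n] · ω_3^0 = Σ x[n]
= (2) + (2) + (2)

X[0] = 6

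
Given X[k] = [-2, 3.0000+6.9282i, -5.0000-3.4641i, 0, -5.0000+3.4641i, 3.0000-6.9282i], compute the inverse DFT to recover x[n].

x[n] = (1/6) Σ(k=0 to 5) X[k] · e^(2πikn/6)

Computing each x[n]:
x[0] = -1
x[1] = 0
x[2] = -3
x[3] = -3
x[4] = 3
x[5] = 2

x = [-1, 0, -3, -3, 3, 2]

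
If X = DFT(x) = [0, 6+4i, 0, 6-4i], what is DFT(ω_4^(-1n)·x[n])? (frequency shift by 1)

Modulation property: DFT(ω_4^(-1n)·x[n]) = X[(k-1) mod 4], so circularly shift X by 1 positions.

X[k-1] = [6-4i, 0, 6+4i, 0]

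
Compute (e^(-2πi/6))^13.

Since ω_6^6 = 1, powers reduce modulo 6.
13 mod 6 = 1
So ω_6^13 = ω_6^1 = e^(-2πi·1/6)

ω_6^13 = ω_6^1 = 0.5000-0.8660i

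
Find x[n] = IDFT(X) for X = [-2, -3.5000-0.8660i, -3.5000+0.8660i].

x[n] = (1/3) Σ(k=0 to 2) X[k] · e^(2πikn/3)

Computing each x[n]:
x[0] = -3
x[1] = 1
x[2] = 0

x = [-3, 1, 0]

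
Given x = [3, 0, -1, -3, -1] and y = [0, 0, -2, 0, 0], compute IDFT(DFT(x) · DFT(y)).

(x ⊛ y)[n] = Σ(m=0 to 4) x[m] · y[(n-m) mod 5]

Computing each output sample:
(x ⊛ y)[0] = 6
(x ⊛ y)[1] = 2
(x ⊛ y)[2] = -6
(x ⊛ y)[3] = 0
(x ⊛ y)[4] = 2

x ⊛ y = [6, 2, -6, 0, 2]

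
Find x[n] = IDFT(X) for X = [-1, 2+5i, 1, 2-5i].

x[n] = (1/4) Σ(k=0 to 3) X[k] · e^(2πikn/4)

Computing each x[n]:
x[0] = 1
x[1] = -3
x[2] = -1
x[3] = 2

x = [1, -3, -1, 2]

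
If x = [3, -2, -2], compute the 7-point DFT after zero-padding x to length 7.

Original 3-point DFT: [-1, 5, 5]
Zero-padded 7-point DFT provides frequency interpolation.

DFT_7([x, 0, ...]) = [-1, 2.1981+3.5135i, 5.2470+1.0821i, 3.5550-0.6959i, 3.5550+0.6959i, 5.2470-1.0821i, 2.1981-3.5135i]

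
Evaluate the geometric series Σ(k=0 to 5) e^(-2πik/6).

Sum of all nth roots of unity equals 0 for n > 1 (geometric series with r ≠ 1).

0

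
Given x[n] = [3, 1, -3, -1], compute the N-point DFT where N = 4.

X[k] = Σ(n=0 to 3) x[n] · ω_4^(nk)
where ω_4 = e^(-2πi/4)

Computing each X[k]:
X[0] = 0
X[1] = 6-2i
X[2] = 0
X[3] = 6+2i

X = [0, 6-2i, 0, 6+2i]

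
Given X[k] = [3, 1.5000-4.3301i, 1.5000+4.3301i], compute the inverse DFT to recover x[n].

x[n] = (1/3) Σ(k=0 to 2) X[k] · e^(2πikn/3)

Computing each x[n]:
x[0] = 2
x[1] = 3
x[2] = -2

x = [2, 3, -2]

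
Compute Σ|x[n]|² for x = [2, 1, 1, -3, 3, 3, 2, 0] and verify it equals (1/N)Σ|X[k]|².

Time domain:
Σ|x[n]|² = |2|² + |1|² + |1|² + |-3|² + |3|² + |3|² + |2|² + |0|² = 37.0000

Frequency domain:
(1/8)Σ|X[k]|² = (1/8)(|9|² + |-0.2929+4.5355i|² + |2-7i|² + |-1.7071+2.5355i|² + |7|² + |-1.7071-2.5355i|² + |2+7i|² + |-0.2929-4.5355i|²) = (1/8)·296.0000 = 37.0000

Both sides agree, confirming Parseval's theorem.

Σ|x[n]|² = (1/N)Σ|X[k]|² = 37.0000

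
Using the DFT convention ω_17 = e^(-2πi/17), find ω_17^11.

ω_17^11 = e^(-2πi·11/17)
= cos(-2π·11/17) + i·sin(-2π·11/17)
= cos(-22π/17) + i·sin(-22π/17)

ω_17^11 = cos(-22π/17) + i·sin(-22π/17) = -0.6026+0.7980i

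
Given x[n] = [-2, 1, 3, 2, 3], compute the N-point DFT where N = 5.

X[k] = Σ(n=0 to 4) x[n] · ω_5^(nk)
where ω_5 = e^(-2πi/5)

Computing each X[k]:
X[0] = 7
X[1] = -4.8090+1.3143i
X[2] = -3.6910+2.1266i
X[3] = -3.6910-2.1266i
X[4] = -4.8090-1.3143i

X = [7, -4.8090+1.3143i, -3.6910+2.1266i, -3.6910-2.1266i, -4.8090-1.3143i]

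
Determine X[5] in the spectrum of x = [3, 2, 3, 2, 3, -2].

X[5] = Σ(n=0 to 5) x[n] · ω_6^(5n) where ω_6 = e^(-2πi/6)
= (3)·ω_6^0 + (2)·ω_6^5 + (3)·ω_6^10 + (2)·ω_6^15 + (3)·ω_6^20 + (-2)·ω_6^25

X[5] = -2.0000+3.4641i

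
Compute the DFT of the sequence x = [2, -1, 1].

X[k] = Σ(n=0 to 2) x[n] · ω_3^(nk)
where ω_3 = e^(-2πi/3)

Computing each X[k]:
X[0] = 2
X[1] = 2.0000+1.7321i
X[2] = 2.0000-1.7321i

X = [2, 2.0000+1.7321i, 2.0000-1.7321i]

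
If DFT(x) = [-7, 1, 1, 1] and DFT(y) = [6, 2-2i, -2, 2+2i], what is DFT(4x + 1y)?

By linearity: DFT(4x + 1y) = 4·DFT(x) + 1·DFT(y)
= 4·[-7, 1, 1, 1] + 1·[6, 2-2i, -2, 2+2i]

Computing element-wise:
Z[0] = 4·(-7) + 1·(6) = -22
Z[1] = 4·(1) + 1·(2-2i) = 6-2i
Z[2] = 4·(1) + 1·(-2) = 2
Z[3] = 4·(1) + 1·(2+2i) = 6+2i

DFT(4x + 1y) = 4·X + 1·Y = [-22, 6-2i, 2, 6+2i]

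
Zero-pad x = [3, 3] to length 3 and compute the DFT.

Original 2-point DFT: [6, 0]
Zero-padded 3-point DFT provides frequency interpolation.

DFT_3([x, 0, ...]) = [6, 1.5000-2.5981i, 1.5000+2.5981i]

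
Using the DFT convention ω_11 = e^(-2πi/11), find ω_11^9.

ω_11^9 = e^(-2πi·9/11)
= cos(-2π·9/11) + i·sin(-2π·9/11)
= cos(-18π/11) + i·sin(-18π/11)

ω_11^9 = cos(-18π/11) + i·sin(-18π/11) = 0.4154+0.9096i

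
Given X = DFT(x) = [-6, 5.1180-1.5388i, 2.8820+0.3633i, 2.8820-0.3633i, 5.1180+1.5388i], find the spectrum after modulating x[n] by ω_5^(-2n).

Modulation property: DFT(ω_5^(-2n)·x[n]) = X[(k-2) mod 5], so circularly shift X by 2 positions.

X[k-2] = [2.8820-0.3633i, 5.1180+1.5388i, -6, 5.1180-1.5388i, 2.8820+0.3633i]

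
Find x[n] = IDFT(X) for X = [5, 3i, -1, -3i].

x[n] = (1/4) Σ(k=0 to 3) X[k] · e^(2πikn/4)

Computing each x[n]:
x[0] = 1
x[1] = 0
x[2] = 1
x[3] = 3

x = [1, 0, 1, 3]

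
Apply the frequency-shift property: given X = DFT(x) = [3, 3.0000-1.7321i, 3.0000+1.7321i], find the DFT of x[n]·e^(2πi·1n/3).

Modulation property: DFT(ω_3^(-1n)·x[n]) = X[(k-1) mod 3], so circularly shift X by 1 positions.

X[k-1] = [3.0000+1.7321i, 3, 3.0000-1.7321i]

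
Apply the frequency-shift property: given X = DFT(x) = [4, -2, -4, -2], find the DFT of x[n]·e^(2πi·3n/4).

Modulation property: DFT(ω_4^(-3n)·x[n]) = X[(k-3) mod 4], so circularly shift X by 3 positions.

X[k-3] = [-2, -4, -2, 4]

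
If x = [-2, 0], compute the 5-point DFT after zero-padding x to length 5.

Original 2-point DFT: [-2, -2]
Zero-padded 5-point DFT provides frequency interpolation.

DFT_5([x, 0, ...]) = [-2, -2, -2, -2, -2]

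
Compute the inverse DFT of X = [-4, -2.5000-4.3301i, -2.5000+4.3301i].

x[n] = (1/3) Σ(k=0 to 2) X[k] · e^(2πikn/3)

Computing each x[n]:
x[0] = -3
x[1] = 2
x[2] = -3

x = [-3, 2, -3]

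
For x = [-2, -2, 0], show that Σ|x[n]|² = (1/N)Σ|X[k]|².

Time domain:
Σ|x[n]|² = |-2|² + |-2|² + |0|² = 8.0000

Frequency domain:
(1/3)Σ|X[k]|² = (1/3)(|-4|² + |-1.0000+1.7321i|² + |-1.0000-1.7321i|²) = (1/3)·24.0000 = 8.0000

Both sides agree, confirming Parseval's theorem.

Σ|x[n]|² = (1/N)Σ|X[k]|² = 8.0000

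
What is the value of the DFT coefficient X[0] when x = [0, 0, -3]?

X[0] = Σ(n=0 to 2) x[n] · ω_3^0 = Σ x[n]
= (0) + (0) + (-3)

X[0] = -3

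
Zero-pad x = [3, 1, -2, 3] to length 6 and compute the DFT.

Original 4-point DFT: [5, 5+2i, -3, 5-2i]
Zero-padded 6-point DFT provides frequency interpolation.

DFT_6([x, 0, ...]) = [5, 1.5000+0.8660i, 6.5000-2.5981i, -3, 6.5000+2.5981i, 1.5000-0.8660i]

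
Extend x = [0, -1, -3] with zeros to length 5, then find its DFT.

Original 3-point DFT: [-4, 2.0000-1.7321i, 2.0000+1.7321i]
Zero-padded 5-point DFT provides frequency interpolation.

DFT_5([x, 0, ...]) = [-4, 2.1180+2.7144i, -0.1180-2.2654i, -0.1180+2.2654i, 2.1180-2.7144i]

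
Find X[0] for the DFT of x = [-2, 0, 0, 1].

X[0] = Σ(n=0 to 3) x[n] · ω_4^0 = Σ x[n]
= (-2) + (0) + (0) + (1)

X[0] = -1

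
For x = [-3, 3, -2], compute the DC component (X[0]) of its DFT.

X[0] = Σ(n=0 to 2) x[n] · ω_3^0 = Σ x[n]
= (-3) + (3) + (-2)

X[0] = -2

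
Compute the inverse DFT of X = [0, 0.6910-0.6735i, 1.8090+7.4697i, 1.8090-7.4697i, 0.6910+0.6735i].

x[n] = (1/5) Σ(k=0 to 4) X[k] · e^(2πikn/5)

Computing each x[n]:
x[0] = 1
x[1] = -2
x[2] = 3
x[3] = -3
x[4] = 1

x = [1, -2, 3, -3, 1]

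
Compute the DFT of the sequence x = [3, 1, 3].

X[k] = Σ(n=0 to 2) x[n] · ω_3^(nk)
where ω_3 = e^(-2πi/3)

Computing each X[k]:
X[0] = 7
X[1] = 1.0000+1.7321i
X[2] = 1.0000-1.7321i

X = [7, 1.0000+1.7321i, 1.0000-1.7321i]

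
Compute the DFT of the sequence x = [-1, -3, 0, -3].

X[k] = Σ(n=0 to 3) x[n] · ω_4^(nk)
where ω_4 = e^(-2πi/4)

Computing each X[k]:
X[0] = -7
X[1] = -1
X[2] = 5
X[3] = -1

X = [-7, -1, 5, -1]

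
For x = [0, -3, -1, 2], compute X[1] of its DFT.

X[1] = Σ(n=0 to 3) x[n] · ω_4^(1n) where ω_4 = e^(-2πi/4)
= (0)·ω_4^0 + (-3)·ω_4^1 + (-1)·ω_4^2 + (2)·ω_4^3

X[1] = 1+5i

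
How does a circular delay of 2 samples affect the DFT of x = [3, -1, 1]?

Time shift by 2: X_shifted[k] = ω_3^(2k) · X[k]
Shifted x = [-1, 1, 3]

DFT(x[n-2]) = [3, -3.0000+1.7321i, -3.0000-1.7321i]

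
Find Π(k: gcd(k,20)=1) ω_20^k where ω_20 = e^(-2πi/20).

The primitive 20th roots of unity are ω_20^k for k coprime to 20: k ∈ {1, 3, 7, 9, 11, 13, 17, 19}
Their product equals the constant term of the cyclotomic polynomial Φ_20(x) up to sign.
For n ≥ 3, the product of all primitive nth roots of unity is 1. (For n=1 it is 1; for n=2 it is -1.)

1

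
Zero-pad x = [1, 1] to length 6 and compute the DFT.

Original 2-point DFT: [2, 0]
Zero-padded 6-point DFT provides frequency interpolation.

DFT_6([x, 0, ...]) = [2, 1.5000-0.8660i, 0.5000-0.8660i, 0, 0.5000+0.8660i, 1.5000+0.8660i]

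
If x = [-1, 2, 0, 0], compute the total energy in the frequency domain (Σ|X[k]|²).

Parseval: Σ|x[n]|² = (1/N)Σ|X[k]|², so Σ|X[k]|² = N·Σ|x[n]|² = 4·5.0000

Σ|X[k]|² = N·Σ|x[n]|² = 4·5.0000 = 20.0000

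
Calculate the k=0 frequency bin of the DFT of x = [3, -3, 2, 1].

X[0] = Σ(n=0 to 3) x[n] · ω_4^0 = Σ x[n]
= (3) + (-3) + (2) + (1)

X[0] = 3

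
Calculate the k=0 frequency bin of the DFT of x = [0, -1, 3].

X[0] = Σ(n=0 to 2) x[n] · ω_3^0 = Σ x[n]
= (0) + (-1) + (3)

X[0] = 2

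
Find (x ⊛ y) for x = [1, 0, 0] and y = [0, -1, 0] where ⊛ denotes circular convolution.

(x ⊛ y)[n] = Σ(m=0 to 2) x[m] · y[(n-m) mod 3]

Computing each output sample:
(x ⊛ y)[0] = 0
(x ⊛ y)[1] = -1
(x ⊛ y)[2] = 0

x ⊛ y = [0, -1, 0]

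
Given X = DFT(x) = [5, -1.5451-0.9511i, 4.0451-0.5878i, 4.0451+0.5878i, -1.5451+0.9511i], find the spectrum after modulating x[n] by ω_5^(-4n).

Modulation property: DFT(ω_5^(-4n)·x[n]) = X[(k-4) mod 5], so circularly shift X by 4 positions.

X[k-4] = [-1.5451-0.9511i, 4.0451-0.5878i, 4.0451+0.5878i, -1.5451+0.9511i, 5]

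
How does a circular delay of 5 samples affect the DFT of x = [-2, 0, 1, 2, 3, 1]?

Time shift by 5: X_shifted[k] = ω_6^(5k) · X[k]
Shifted x = [0, 1, 2, 3, 1, -2]

DFT(x[n-5]) = [5, -5.0000-3.4641i, 2.0000-1.7321i, 1, 2.0000+1.7321i, -5.0000+3.4641i]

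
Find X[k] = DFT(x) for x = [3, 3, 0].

X[k] = Σ(n=0 to 2) x[n] · ω_3^(nk)
where ω_3 = e^(-2πi/3)

Computing each X[k]:
X[0] = 6
X[1] = 1.5000-2.5981i
X[2] = 1.5000+2.5981i

X = [6, 1.5000-2.5981i, 1.5000+2.5981i]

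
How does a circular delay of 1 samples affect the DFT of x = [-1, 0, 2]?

Time shift by 1: X_shifted[k] = ω_3^(1k) · X[k]
Shifted x = [2, -1, 0]

DFT(x[n-1]) = [1, 2.5000+0.8660i, 2.5000-0.8660i]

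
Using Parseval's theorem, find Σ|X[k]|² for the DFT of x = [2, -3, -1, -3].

Parseval: Σ|x[n]|² = (1/N)Σ|X[k]|², so Σ|X[k]|² = N·Σ|x[n]|² = 4·23.0000

Σ|X[k]|² = N·Σ|x[n]|² = 4·23.0000 = 92.0000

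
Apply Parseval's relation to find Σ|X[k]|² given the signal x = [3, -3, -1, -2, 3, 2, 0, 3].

Parseval: Σ|x[n]|² = (1/N)Σ|X[k]|², so Σ|X[k]|² = N·Σ|x[n]|² = 8·45.0000

Σ|X[k]|² = N·Σ|x[n]|² = 8·45.0000 = 360.0000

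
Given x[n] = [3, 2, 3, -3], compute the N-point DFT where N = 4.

X[k] = Σ(n=0 to 3) x[n] · ω_4^(nk)
where ω_4 = e^(-2πi/4)

Computing each X[k]:
X[0] = 5
X[1] = -5i
X[2] = 7
X[3] = 5i

X = [5, -5i, 7, 5i]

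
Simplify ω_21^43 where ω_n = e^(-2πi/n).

Since ω_21^21 = 1, powers reduce modulo 21.
43 mod 21 = 1
So ω_21^43 = ω_21^1 = e^(-2πi·1/21)

ω_21^43 = ω_21^1 = 0.9556-0.2948i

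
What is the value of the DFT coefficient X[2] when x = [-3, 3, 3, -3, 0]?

X[2] = Σ(n=0 to 4) x[n] · ω_5^(2n) where ω_5 = e^(-2πi/5)
= (-3)·ω_5^0 + (3)·ω_5^2 + (3)·ω_5^4 + (-3)·ω_5^6 + (0)·ω_5^8

X[2] = -5.4271+3.9430i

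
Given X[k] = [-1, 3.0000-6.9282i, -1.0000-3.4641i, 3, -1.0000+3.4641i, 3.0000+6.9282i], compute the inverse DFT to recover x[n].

x[n] = (1/6) Σ(k=0 to 5) X[k] · e^(2πikn/6)

Computing each x[n]:
x[0] = 1
x[1] = 3
x[2] = 1
x[3] = -2
x[4] = -1
x[5] = -3

x = [1, 3, 1, -2, -1, -3]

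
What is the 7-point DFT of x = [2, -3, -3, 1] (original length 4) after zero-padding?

Original 4-point DFT: [-3, 5+4i, 1, 5-4i]
Zero-padded 7-point DFT provides frequency interpolation.

DFT_7([x, 0, ...]) = [-3, -0.1039+4.8364i, 5.9940+2.4050i, 2.6099-2.0188i, 2.6099+2.0188i, 5.9940-2.4050i, -0.1039-4.8364i]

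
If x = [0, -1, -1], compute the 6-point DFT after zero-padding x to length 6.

Original 3-point DFT: [-2, 1, 1]
Zero-padded 6-point DFT provides frequency interpolation.

DFT_6([x, 0, ...]) = [-2, 1.7321i, 1, 0, 1, -1.7321i]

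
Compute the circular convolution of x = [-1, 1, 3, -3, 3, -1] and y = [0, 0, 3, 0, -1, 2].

(x ⊛ y)[n] = Σ(m=0 to 5) x[m] · y[(n-m) mod 6]

Computing each output sample:
(x ⊛ y)[0] = 8
(x ⊛ y)[1] = 6
(x ⊛ y)[2] = -12
(x ⊛ y)[3] = 10
(x ⊛ y)[4] = 8
(x ⊛ y)[5] = -12

x ⊛ y = [8, 6, -12, 10, 8, -12]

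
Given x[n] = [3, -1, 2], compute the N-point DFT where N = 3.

X[k] = Σ(n=0 to 2) x[n] · ω_3^(nk)
where ω_3 = e^(-2πi/3)

Computing each X[k]:
X[0] = 4
X[1] = 2.5000+2.5981i
X[2] = 2.5000-2.5981i

X = [4, 2.5000+2.5981i, 2.5000-2.5981i]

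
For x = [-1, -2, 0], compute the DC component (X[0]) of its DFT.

X[0] = Σ(n=0 to 2) x[n] · ω_3^0 = Σ x[n]
= (-1) + (-2) + (0)

X[0] = -3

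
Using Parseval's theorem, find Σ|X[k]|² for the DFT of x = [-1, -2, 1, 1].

Parseval: Σ|x[n]|² = (1/N)Σ|X[k]|², so Σ|X[k]|² = N·Σ|x[n]|² = 4·7.0000

Σ|X[k]|² = N·Σ|x[n]|² = 4·7.0000 = 28.0000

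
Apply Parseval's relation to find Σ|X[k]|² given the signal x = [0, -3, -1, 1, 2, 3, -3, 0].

Parseval: Σ|x[n]|² = (1/N)Σ|X[k]|², so Σ|X[k]|² = N·Σ|x[n]|² = 8·33.0000

Σ|X[k]|² = N·Σ|x[n]|² = 8·33.0000 = 264.0000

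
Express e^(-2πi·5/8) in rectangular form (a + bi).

ω_8^5 = e^(-2πi·5/8)
= cos(-2π·5/8) + i·sin(-2π·5/8)
= cos(-10π/8) + i·sin(-10π/8)

ω_8^5 = cos(-10π/8) + i·sin(-10π/8) = -0.7071+0.7071i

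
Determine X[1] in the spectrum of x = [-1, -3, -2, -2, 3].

X[1] = Σ(n=0 to 4) x[n] · ω_5^(1n) where ω_5 = e^(-2πi/5)
= (-1)·ω_5^0 + (-3)·ω_5^1 + (-2)·ω_5^2 + (-2)·ω_5^3 + (3)·ω_5^4

X[1] = 2.2361+5.7063i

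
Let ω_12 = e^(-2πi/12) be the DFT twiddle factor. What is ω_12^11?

ω_12^11 = e^(-2πi·11/12)
= cos(-2π·11/12) + i·sin(-2π·11/12)
= cos(-22π/12) + i·sin(-22π/12)

ω_12^11 = cos(-22π/12) + i·sin(-22π/12) = 0.8660+0.5000i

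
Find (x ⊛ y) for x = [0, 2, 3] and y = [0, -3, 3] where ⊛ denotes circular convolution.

(x ⊛ y)[n] = Σ(m=0 to 2) x[m] · y[(n-m) mod 3]

Computing each output sample:
(x ⊛ y)[0] = -3
(x ⊛ y)[1] = 9
(x ⊛ y)[2] = -6

x ⊛ y = [-3, 9, -6]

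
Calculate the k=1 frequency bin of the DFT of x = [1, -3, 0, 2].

X[1] = Σ(n=0 to 3) x[n] · ω_4^(1n) where ω_4 = e^(-2πi/4)
= (1)·ω_4^0 + (-3)·ω_4^1 + (0)·ω_4^2 + (2)·ω_4^3

X[1] = 1+5i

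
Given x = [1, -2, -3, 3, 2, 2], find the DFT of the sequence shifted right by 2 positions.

Time shift by 2: X_shifted[k] = ω_6^(2k) · X[k]
Shifted x = [2, 2, 1, -2, -3, 3]

DFT(x[n-2]) = [3, 7.5000-2.5981i, -1.5000+4.3301i, -3, -1.5000-4.3301i, 7.5000+2.5981i]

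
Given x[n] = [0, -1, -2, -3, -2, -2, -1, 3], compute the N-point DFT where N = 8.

X[k] = Σ(n=0 to 7) x[n] · ω_8^(nk)
where ω_8 = e^(-2πi/8)

Computing each X[k]:
X[0] = -8
X[1] = 6.9497+4.5355i
X[2] = 1+3i
X[3] = -2.9497+2.5355i
X[4] = -2
X[5] = -2.9497-2.5355i
X[6] = 1-3i
X[7] = 6.9497-4.5355i

X = [-8, 6.9497+4.5355i, 1+3i, -2.9497+2.5355i, -2, -2.9497-2.5355i, 1-3i, 6.9497-4.5355i]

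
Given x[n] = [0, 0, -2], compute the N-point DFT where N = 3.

X[k] = Σ(n=0 to 2) x[n] · ω_3^(nk)
where ω_3 = e^(-2πi/3)

Computing each X[k]:
X[0] = -2
X[1] = 1.0000-1.7321i
X[2] = 1.0000+1.7321i

X = [-2, 1.0000-1.7321i, 1.0000+1.7321i]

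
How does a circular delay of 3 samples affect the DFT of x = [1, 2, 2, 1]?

Time shift by 3: X_shifted[k] = ω_4^(3k) · X[k]
Shifted x = [2, 2, 1, 1]

DFT(x[n-3]) = [6, 1-1i, 0, 1+1i]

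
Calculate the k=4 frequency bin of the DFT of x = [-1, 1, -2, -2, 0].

X[4] = Σ(n=0 to 4) x[n] · ω_5^(4n) where ω_5 = e^(-2πi/5)
= (-1)·ω_5^0 + (1)·ω_5^4 + (-2)·ω_5^8 + (-2)·ω_5^12 + (0)·ω_5^16

X[4] = 2.5451+0.9511i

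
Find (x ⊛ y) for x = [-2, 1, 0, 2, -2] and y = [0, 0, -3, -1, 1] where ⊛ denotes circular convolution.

(x ⊛ y)[n] = Σ(m=0 to 4) x[m] · y[(n-m) mod 5]

Computing each output sample:
(x ⊛ y)[0] = -5
(x ⊛ y)[1] = 4
(x ⊛ y)[2] = 10
(x ⊛ y)[3] = -3
(x ⊛ y)[4] = -3

x ⊛ y = [-5, 4, 10, -3, -3]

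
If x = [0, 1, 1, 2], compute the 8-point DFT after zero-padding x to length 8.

Original 4-point DFT: [4, -1+1i, -2, -1-1i]
Zero-padded 8-point DFT provides frequency interpolation.

DFT_8([x, 0, ...]) = [4, -0.7071-3.1213i, -1+1i, 0.7071-1.1213i, -2, 0.7071+1.1213i, -1-1i, -0.7071+3.1213i]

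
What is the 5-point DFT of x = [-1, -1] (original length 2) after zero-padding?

Original 2-point DFT: [-2, 0]
Zero-padded 5-point DFT provides frequency interpolation.

DFT_5([x, 0, ...]) = [-2, -1.3090+0.9511i, -0.1910+0.5878i, -0.1910-0.5878i, -1.3090-0.9511i]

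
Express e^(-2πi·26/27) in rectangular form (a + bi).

ω_27^26 = e^(-2πi·26/27)
= cos(-2π·26/27) + i·sin(-2π·26/27)
= cos(-52π/27) + i·sin(-52π/27)

ω_27^26 = cos(-52π/27) + i·sin(-52π/27) = 0.9730+0.2306i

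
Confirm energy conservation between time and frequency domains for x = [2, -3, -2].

Time domain:
Σ|x[n]|² = |2|² + |-3|² + |-2|² = 17.0000

Frequency domain:
(1/3)Σ|X[k]|² = (1/3)(|-3|² + |4.5000+0.8660i|² + |4.5000-0.8660i|²) = (1/3)·51.0000 = 17.0000

Both sides agree, confirming Parseval's theorem.

Σ|x[n]|² = (1/N)Σ|X[k]|² = 17.0000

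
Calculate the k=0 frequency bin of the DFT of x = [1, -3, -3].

X[0] = Σ(n=0 to 2) x[n] · ω_3^0 = Σ x[n]
= (1) + (-3) + (-3)

X[0] = -5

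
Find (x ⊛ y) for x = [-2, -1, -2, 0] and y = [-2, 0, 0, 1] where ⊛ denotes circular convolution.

(x ⊛ y)[n] = Σ(m=0 to 3) x[m] · y[(n-m) mod 4]

Computing each output sample:
(x ⊛ y)[0] = 3
(x ⊛ y)[1] = 0
(x ⊛ y)[2] = 4
(x ⊛ y)[3] = -2

x ⊛ y = [3, 0, 4, -2]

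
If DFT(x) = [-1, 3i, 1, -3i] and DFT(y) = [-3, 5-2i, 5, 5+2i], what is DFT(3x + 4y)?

By linearity: DFT(3x + 4y) = 3·DFT(x) + 4·DFT(y)
= 3·[-1, 3i, 1, -3i] + 4·[-3, 5-2i, 5, 5+2i]

Computing element-wise:
Z[0] = 3·(-1) + 4·(-3) = -15
Z[1] = 3·(3i) + 4·(5-2i) = 20+1i
Z[2] = 3·(1) + 4·(5) = 23
Z[3] = 3·(-3i) + 4·(5+2i) = 20-1i

DFT(3x + 4y) = 3·X + 4·Y = [-15, 20+1i, 23, 20-1i]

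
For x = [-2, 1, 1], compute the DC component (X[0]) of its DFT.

X[0] = Σ(n=0 to 2) x[n] · ω_3^0 = Σ x[n]
= (-2) + (1) + (1)

X[0] = 0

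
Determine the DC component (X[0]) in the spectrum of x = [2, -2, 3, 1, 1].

X[0] = Σ(n=0 to 4) x[n] · ω_5^0 = Σ x[n]
= (2) + (-2) + (3) + (1) + (1)

X[0] = 5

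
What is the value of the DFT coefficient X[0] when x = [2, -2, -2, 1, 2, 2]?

X[0] = Σ(n=0 to 5) x[n] · ω_6^0 = Σ x[n]
= (2) + (-2) + (-2) + (1) + (2) + (2)

X[0] = 3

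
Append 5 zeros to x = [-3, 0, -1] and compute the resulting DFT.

Original 3-point DFT: [-4, -2.5000-0.8660i, -2.5000+0.8660i]
Zero-padded 8-point DFT provides frequency interpolation.

DFT_8([x, 0, ...]) = [-4, -3+1i, -2, -3-1i, -4, -3+1i, -2, -3-1i]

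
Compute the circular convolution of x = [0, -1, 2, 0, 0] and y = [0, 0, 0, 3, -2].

(x ⊛ y)[n] = Σ(m=0 to 4) x[m] · y[(n-m) mod 5]

Computing each output sample:
(x ⊛ y)[0] = 8
(x ⊛ y)[1] = -4
(x ⊛ y)[2] = 0
(x ⊛ y)[3] = 0
(x ⊛ y)[4] = -3

x ⊛ y = [8, -4, 0, 0, -3]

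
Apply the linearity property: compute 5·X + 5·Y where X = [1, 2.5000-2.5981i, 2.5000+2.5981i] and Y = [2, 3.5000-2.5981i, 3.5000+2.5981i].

By linearity: DFT(5x + 5y) = 5·DFT(x) + 5·DFT(y)
= 5·[1, 2.5000-2.5981i, 2.5000+2.5981i] + 5·[2, 3.5000-2.5981i, 3.5000+2.5981i]

Computing element-wise:
Z[0] = 5·(1) + 5·(2) = 15
Z[1] = 5·(2.5000-2.5981i) + 5·(3.5000-2.5981i) = 30.0000-25.9810i
Z[2] = 5·(2.5000+2.5981i) + 5·(3.5000+2.5981i) = 30.0000+25.9810i

DFT(5x + 5y) = 5·X + 5·Y = [15, 30.0000-25.9810i, 30.0000+25.9810i]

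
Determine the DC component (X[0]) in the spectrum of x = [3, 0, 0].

X[0] = Σ(n=0 to 2) x[n] · ω_3^0 = Σ x[n]
= (3) + (0) + (0)

X[0] = 3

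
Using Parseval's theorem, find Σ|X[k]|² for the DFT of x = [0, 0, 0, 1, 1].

Parseval: Σ|x[n]|² = (1/N)Σ|X[k]|², so Σ|X[k]|² = N·Σ|x[n]|² = 5·2.0000

Σ|X[k]|² = N·Σ|x[n]|² = 5·2.0000 = 10.0000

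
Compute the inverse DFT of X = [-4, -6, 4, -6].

x[n] = (1/4) Σ(k=0 to 3) X[k] · e^(2πikn/4)

Computing each x[n]:
x[0] = -3
x[1] = -2
x[2] = 3
x[3] = -2

x = [-3, -2, 3, -2]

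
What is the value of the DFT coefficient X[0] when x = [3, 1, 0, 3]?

X[0] = Σ(n=0 to 3) x[n] · ω_4^0 = Σ x[n]
= (3) + (1) + (0) + (3)

X[0] = 7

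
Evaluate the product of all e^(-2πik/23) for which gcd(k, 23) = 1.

The primitive 23rd roots of unity are ω_23^k for k coprime to 23: k ∈ {1, 2, 3, 4, 5, 6, 7, 8, 9, 10, 11, 12, 13, 14, 15, 16, 17, 18, 19, 20, 21, 22}
Their product equals the constant term of the cyclotomic polynomial Φ_23(x) up to sign.
For n ≥ 3, the product of all primitive nth roots of unity is 1. (For n=1 it is 1; for n=2 it is -1.)

1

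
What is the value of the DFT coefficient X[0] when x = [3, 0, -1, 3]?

X[0] = Σ(n=0 to 3) x[n] · ω_4^0 = Σ x[n]
= (3) + (0) + (-1) + (3)

X[0] = 5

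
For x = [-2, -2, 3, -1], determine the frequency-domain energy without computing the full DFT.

Parseval: Σ|x[n]|² = (1/N)Σ|X[k]|², so Σ|X[k]|² = N·Σ|x[n]|² = 4·18.0000

Σ|X[k]|² = N·Σ|x[n]|² = 4·18.0000 = 72.0000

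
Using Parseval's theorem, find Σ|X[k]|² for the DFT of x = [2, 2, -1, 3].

Parseval: Σ|x[n]|² = (1/N)Σ|X[k]|², so Σ|X[k]|² = N·Σ|x[n]|² = 4·18.0000

Σ|X[k]|² = N·Σ|x[n]|² = 4·18.0000 = 72.0000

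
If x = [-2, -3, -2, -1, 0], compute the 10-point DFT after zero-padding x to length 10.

Original 5-point DFT: [-8, -0.5000+3.4410i, -0.5000+0.8123i, -0.5000-0.8123i, -0.5000-3.4410i]
Zero-padded 10-point DFT provides frequency interpolation.

DFT_10([x, 0, ...]) = [-8, -4.7361+4.6165i, -0.5000+3.4410i, -0.2639+1.0898i, -0.5000+0.8123i, 0, -0.5000-0.8123i, -0.2639-1.0898i, -0.5000-3.4410i, -4.7361-4.6165i]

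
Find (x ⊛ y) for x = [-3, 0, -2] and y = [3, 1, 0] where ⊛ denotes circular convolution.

(x ⊛ y)[n] = Σ(m=0 to 2) x[m] · y[(n-m) mod 3]

Computing each output sample:
(x ⊛ y)[0] = -11
(x ⊛ y)[1] = -3
(x ⊛ y)[2] = -6

x ⊛ y = [-11, -3, -6]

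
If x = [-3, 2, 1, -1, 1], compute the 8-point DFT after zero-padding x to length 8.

Original 5-point DFT: [0, -2.0729-2.1266i, -5.4271+1.3143i, -5.4271-1.3143i, -2.0729+2.1266i]
Zero-padded 8-point DFT provides frequency interpolation.

DFT_8([x, 0, ...]) = [0, -1.8787-1.7071i, -3-3i, -6.1213+0.2929i, -2, -6.1213-0.2929i, -3+3i, -1.8787+1.7071i]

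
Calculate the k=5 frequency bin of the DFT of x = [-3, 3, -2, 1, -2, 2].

X[5] = Σ(n=0 to 5) x[n] · ω_6^(5n) where ω_6 = e^(-2πi/6)
= (-3)·ω_6^0 + (3)·ω_6^5 + (-2)·ω_6^10 + (1)·ω_6^15 + (-2)·ω_6^20 + (2)·ω_6^25

X[5] = 0.5000+0.8660i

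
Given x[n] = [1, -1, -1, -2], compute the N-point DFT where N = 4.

X[k] = Σ(n=0 to 3) x[n] · ω_4^(nk)
where ω_4 = e^(-2πi/4)

Computing each X[k]:
X[0] = -3
X[1] = 2-1i
X[2] = 3
X[3] = 2+1i

X = [-3, 2-1i, 3, 2+1i]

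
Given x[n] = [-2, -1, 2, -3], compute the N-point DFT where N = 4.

X[k] = Σ(n=0 to 3) x[n] · ω_4^(nk)
where ω_4 = e^(-2πi/4)

Computing each X[k]:
X[0] = -4
X[1] = -4-2i
X[2] = 4
X[3] = -4+2i

X = [-4, -4-2i, 4, -4+2i]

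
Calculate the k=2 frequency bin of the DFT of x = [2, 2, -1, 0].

X[2] = Σ(n=0 to 3) x[n] · ω_4^(2n) where ω_4 = e^(-2πi/4)
= (2)·ω_4^0 + (2)·ω_4^2 + (-1)·ω_4^4 + (0)·ω_4^6

X[2] = -1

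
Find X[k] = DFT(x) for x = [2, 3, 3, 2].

X[k] = Σ(n=0 to 3) x[n] · ω_4^(nk)
where ω_4 = e^(-2πi/4)

Computing each X[k]:
X[0] = 10
X[1] = -1-1i
X[2] = 0
X[3] = -1+1i

X = [10, -1-1i, 0, -1+1i]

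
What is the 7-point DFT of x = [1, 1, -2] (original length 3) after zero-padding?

Original 3-point DFT: [0, 1.5000-2.5981i, 1.5000+2.5981i]
Zero-padded 7-point DFT provides frequency interpolation.

DFT_7([x, 0, ...]) = [0, 2.0685+1.1680i, 2.5794-1.8427i, -1.1479-1.9975i, -1.1479+1.9975i, 2.5794+1.8427i, 2.0685-1.1680i]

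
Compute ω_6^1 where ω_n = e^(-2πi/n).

ω_6^1 = e^(-2πi·1/6)
= cos(-2π·1/6) + i·sin(-2π·1/6)
= cos(-2π/6) + i·sin(-2π/6)

ω_6^1 = cos(-2π/6) + i·sin(-2π/6) = 0.5000-0.8660i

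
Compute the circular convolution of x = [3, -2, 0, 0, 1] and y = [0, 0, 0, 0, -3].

(x ⊛ y)[n] = Σ(m=0 to 4) x[m] · y[(n-m) mod 5]

Computing each output sample:
(x ⊛ y)[0] = 6
(x ⊛ y)[1] = 0
(x ⊛ y)[2] = 0
(x ⊛ y)[3] = -3
(x ⊛ y)[4] = -9

x ⊛ y = [6, 0, 0, -3, -9]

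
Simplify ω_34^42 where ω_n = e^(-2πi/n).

Since ω_34^34 = 1, powers reduce modulo 34.
42 mod 34 = 8
So ω_34^42 = ω_34^8 = e^(-2πi·8/34)

ω_34^42 = ω_34^8 = 0.0923-0.9957i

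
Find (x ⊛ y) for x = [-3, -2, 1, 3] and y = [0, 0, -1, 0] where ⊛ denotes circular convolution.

(x ⊛ y)[n] = Σ(m=0 to 3) x[m] · y[(n-m) mod 4]

Computing each output sample:
(x ⊛ y)[0] = -1
(x ⊛ y)[1] = -3
(x ⊛ y)[2] = 3
(x ⊛ y)[3] = 2

x ⊛ y = [-1, -3, 3, 2]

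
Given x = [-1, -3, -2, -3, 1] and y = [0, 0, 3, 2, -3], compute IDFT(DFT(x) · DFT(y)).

(x ⊛ y)[n] = Σ(m=0 to 4) x[m] · y[(n-m) mod 5]

Computing each output sample:
(x ⊛ y)[0] = -4
(x ⊛ y)[1] = 3
(x ⊛ y)[2] = 8
(x ⊛ y)[3] = -14
(x ⊛ y)[4] = -9

x ⊛ y = [-4, 3, 8, -14, -9]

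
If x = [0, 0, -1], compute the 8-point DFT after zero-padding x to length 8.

Original 3-point DFT: [-1, 0.5000-0.8660i, 0.5000+0.8660i]
Zero-padded 8-point DFT provides frequency interpolation.

DFT_8([x, 0, ...]) = [-1, 1i, 1, -1i, -1, 1i, 1, -1i]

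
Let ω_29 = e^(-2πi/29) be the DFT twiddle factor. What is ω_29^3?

ω_29^3 = e^(-2πi·3/29)
= cos(-2π·3/29) + i·sin(-2π·3/29)
= cos(-6π/29) + i·sin(-6π/29)

ω_29^3 = cos(-6π/29) + i·sin(-6π/29) = 0.7961-0.6052i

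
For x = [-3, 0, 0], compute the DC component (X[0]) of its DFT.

X[0] = Σ(n=0 to 2) x[n] · ω_3^0 = Σ x[n]
= (-3) + (0) + (0)

X[0] = -3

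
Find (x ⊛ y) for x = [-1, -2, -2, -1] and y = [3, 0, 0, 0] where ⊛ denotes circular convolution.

(x ⊛ y)[n] = Σ(m=0 to 3) x[m] · y[(n-m) mod 4]

Computing each output sample:
(x ⊛ y)[0] = -3
(x ⊛ y)[1] = -6
(x ⊛ y)[2] = -6
(x ⊛ y)[3] = -3

x ⊛ y = [-3, -6, -6, -3]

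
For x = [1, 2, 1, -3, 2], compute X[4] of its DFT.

X[4] = Σ(n=0 to 4) x[n] · ω_5^(4n) where ω_5 = e^(-2πi/5)
= (1)·ω_5^0 + (2)·ω_5^4 + (1)·ω_5^8 + (-3)·ω_5^12 + (2)·ω_5^16

X[4] = 3.8541+2.3511i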